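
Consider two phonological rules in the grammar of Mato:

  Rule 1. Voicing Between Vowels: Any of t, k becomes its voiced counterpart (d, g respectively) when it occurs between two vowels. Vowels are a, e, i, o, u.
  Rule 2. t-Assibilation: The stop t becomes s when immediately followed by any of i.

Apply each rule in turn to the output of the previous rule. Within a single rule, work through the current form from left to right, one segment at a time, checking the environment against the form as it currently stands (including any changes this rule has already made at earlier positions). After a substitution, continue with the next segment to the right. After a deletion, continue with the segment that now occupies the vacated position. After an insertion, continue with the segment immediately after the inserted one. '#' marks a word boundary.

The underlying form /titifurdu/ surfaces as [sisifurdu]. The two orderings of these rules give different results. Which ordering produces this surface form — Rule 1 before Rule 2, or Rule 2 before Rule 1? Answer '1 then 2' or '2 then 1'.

Order 1 then 2:
  1 Voicing Between Vowels: [titifurdu] → [tidifurdu]
  2 t-Assibilation: [tidifurdu] → [sidifurdu]
  result: [sidifurdu]
Order 2 then 1:
  2 t-Assibilation: [titifurdu] → [sisifurdu]
  1 Voicing Between Vowels: no change — [sisifurdu]
  result: [sisifurdu]

2 then 1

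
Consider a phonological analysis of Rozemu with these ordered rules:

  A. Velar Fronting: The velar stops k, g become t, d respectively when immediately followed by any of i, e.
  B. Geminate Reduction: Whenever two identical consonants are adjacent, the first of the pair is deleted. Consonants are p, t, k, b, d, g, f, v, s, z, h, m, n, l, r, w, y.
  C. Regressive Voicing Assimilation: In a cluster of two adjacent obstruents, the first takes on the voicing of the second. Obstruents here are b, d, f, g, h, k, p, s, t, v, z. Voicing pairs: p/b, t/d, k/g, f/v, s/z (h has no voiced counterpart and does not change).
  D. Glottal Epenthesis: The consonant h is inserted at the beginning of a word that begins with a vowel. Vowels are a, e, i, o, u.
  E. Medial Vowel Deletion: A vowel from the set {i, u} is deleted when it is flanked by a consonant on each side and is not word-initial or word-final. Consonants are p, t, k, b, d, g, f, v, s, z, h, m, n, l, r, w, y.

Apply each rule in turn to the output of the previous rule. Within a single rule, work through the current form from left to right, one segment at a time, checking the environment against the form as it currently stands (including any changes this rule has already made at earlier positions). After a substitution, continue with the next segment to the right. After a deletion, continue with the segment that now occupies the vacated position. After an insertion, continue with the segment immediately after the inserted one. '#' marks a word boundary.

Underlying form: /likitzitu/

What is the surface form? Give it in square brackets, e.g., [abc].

[ltdztu]

A Velar Fronting: [likitzitu] → [lititzitu]
B Geminate Reduction: no change — [lititzitu]
C Regressive Voicing Assimilation: [lititzitu] → [litidzitu]
D Glottal Epenthesis: no change — [litidzitu]
E Medial Vowel Deletion: [litidzitu] → [ltdztu]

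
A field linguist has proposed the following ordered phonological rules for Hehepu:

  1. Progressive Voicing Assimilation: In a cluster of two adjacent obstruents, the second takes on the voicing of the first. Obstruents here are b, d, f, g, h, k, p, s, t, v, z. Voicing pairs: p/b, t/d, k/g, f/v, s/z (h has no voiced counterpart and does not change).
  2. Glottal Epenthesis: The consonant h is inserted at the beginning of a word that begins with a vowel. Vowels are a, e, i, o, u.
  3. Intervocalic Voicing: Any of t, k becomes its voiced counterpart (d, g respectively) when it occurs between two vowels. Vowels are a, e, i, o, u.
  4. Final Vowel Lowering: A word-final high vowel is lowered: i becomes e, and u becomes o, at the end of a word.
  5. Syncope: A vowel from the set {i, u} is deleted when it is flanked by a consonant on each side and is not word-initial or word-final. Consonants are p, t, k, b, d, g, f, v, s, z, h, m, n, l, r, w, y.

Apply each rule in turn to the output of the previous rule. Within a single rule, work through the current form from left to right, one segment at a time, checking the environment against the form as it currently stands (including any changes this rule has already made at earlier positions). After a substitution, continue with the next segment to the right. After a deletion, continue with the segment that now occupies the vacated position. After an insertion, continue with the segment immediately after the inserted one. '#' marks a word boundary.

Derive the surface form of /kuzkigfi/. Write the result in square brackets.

[kzggve]

1 Progressive Voicing Assimilation: [kuzkigfi] → [kuzgigvi]
2 Glottal Epenthesis: no change — [kuzgigvi]
3 Intervocalic Voicing: no change — [kuzgigvi]
4 Final Vowel Lowering: [kuzgigvi] → [kuzgigve]
5 Syncope: [kuzgigve] → [kzggve]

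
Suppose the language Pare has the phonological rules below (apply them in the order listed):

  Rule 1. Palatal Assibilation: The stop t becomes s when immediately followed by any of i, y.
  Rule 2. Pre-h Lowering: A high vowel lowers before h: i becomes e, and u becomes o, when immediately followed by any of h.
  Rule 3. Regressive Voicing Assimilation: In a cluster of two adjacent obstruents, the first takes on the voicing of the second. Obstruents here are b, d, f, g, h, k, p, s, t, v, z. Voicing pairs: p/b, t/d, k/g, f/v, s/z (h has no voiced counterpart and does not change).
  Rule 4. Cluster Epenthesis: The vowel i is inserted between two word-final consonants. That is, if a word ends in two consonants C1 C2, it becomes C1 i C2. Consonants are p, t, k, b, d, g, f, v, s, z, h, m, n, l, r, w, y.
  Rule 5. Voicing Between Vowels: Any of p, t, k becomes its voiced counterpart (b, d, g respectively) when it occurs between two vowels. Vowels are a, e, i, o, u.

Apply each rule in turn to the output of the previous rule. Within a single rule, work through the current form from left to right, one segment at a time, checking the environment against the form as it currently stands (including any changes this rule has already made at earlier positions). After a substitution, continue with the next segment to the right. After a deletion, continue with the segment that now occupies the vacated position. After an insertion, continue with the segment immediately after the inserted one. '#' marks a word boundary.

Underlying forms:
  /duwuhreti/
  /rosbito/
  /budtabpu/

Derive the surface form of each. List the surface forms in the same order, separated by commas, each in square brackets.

[duwohresi], [rozbido], [buttappu]

/duwuhreti/:
  Rule 1 Palatal Assibilation: [duwuhreti] → [duwuhresi]
  Rule 2 Pre-h Lowering: [duwuhresi] → [duwohresi]
  Rule 3 Regressive Voicing Assimilation: no change — [duwohresi]
  Rule 4 Cluster Epenthesis: no change — [duwohresi]
  Rule 5 Voicing Between Vowels: no change — [duwohresi]
/rosbito/:
  Rule 1 Palatal Assibilation: no change — [rosbito]
  Rule 2 Pre-h Lowering: no change — [rosbito]
  Rule 3 Regressive Voicing Assimilation: [rosbito] → [rozbito]
  Rule 4 Cluster Epenthesis: no change — [rozbito]
  Rule 5 Voicing Between Vowels: [rozbito] → [rozbido]
/budtabpu/:
  Rule 1 Palatal Assibilation: no change — [budtabpu]
  Rule 2 Pre-h Lowering: no change — [budtabpu]
  Rule 3 Regressive Voicing Assimilation: [budtabpu] → [buttappu]
  Rule 4 Cluster Epenthesis: no change — [buttappu]
  Rule 5 Voicing Between Vowels: no change — [buttappu]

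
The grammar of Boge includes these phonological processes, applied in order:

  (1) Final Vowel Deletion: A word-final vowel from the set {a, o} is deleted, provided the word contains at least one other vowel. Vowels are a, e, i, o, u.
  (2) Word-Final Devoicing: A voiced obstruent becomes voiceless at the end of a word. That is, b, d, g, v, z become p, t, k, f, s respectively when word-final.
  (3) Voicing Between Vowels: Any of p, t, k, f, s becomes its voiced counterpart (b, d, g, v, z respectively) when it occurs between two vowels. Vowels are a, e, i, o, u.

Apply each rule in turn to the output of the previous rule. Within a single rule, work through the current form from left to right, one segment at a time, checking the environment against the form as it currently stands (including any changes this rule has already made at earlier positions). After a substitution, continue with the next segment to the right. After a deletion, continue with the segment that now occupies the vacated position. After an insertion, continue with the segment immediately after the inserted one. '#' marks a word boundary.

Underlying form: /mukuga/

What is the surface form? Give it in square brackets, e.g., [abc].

(1) Final Vowel Deletion: [mukuga] → [mukug]
(2) Word-Final Devoicing: [mukug] → [mukuk]
(3) Voicing Between Vowels: [mukuk] → [muguk]

[muguk]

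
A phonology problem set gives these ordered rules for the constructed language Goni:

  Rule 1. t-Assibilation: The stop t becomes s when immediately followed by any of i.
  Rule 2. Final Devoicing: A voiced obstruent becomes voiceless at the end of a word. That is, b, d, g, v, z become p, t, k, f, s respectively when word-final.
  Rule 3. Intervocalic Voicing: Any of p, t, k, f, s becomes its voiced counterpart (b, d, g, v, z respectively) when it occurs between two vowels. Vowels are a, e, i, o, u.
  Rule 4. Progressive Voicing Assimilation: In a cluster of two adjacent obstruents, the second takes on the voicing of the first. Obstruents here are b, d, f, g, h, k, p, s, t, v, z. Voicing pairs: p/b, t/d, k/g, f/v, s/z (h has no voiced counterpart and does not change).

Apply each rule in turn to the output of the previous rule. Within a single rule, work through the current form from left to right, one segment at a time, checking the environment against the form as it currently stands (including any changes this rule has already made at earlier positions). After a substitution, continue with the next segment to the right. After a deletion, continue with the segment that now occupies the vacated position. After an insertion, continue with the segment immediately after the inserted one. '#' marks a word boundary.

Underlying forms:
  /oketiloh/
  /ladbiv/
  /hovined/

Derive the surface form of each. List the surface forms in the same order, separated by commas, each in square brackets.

[ogeziloh], [ladbif], [hovinet]

/oketiloh/:
  Rule 1 t-Assibilation: [oketiloh] → [okesiloh]
  Rule 2 Final Devoicing: no change — [okesiloh]
  Rule 3 Intervocalic Voicing: [okesiloh] → [ogeziloh]
  Rule 4 Progressive Voicing Assimilation: no change — [ogeziloh]
/ladbiv/:
  Rule 1 t-Assibilation: no change — [ladbiv]
  Rule 2 Final Devoicing: [ladbiv] → [ladbif]
  Rule 3 Intervocalic Voicing: no change — [ladbif]
  Rule 4 Progressive Voicing Assimilation: no change — [ladbif]
/hovined/:
  Rule 1 t-Assibilation: no change — [hovined]
  Rule 2 Final Devoicing: [hovined] → [hovinet]
  Rule 3 Intervocalic Voicing: no change — [hovinet]
  Rule 4 Progressive Voicing Assimilation: no change — [hovinet]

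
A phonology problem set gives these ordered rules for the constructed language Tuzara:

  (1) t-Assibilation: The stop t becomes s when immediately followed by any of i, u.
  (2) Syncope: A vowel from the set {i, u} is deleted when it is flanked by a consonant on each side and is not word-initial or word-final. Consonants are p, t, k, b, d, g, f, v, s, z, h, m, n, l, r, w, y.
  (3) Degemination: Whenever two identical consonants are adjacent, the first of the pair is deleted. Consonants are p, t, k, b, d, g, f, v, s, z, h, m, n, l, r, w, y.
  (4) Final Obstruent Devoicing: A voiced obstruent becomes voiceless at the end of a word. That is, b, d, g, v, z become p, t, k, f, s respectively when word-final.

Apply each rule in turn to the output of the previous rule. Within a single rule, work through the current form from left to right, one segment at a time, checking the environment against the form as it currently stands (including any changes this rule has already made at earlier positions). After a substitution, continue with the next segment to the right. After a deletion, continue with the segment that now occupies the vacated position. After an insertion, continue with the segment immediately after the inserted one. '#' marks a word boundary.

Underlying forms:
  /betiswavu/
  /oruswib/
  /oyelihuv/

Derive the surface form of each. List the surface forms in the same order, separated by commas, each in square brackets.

/betiswavu/:
  (1) t-Assibilation: [betiswavu] → [besiswavu]
  (2) Syncope: [besiswavu] → [besswavu]
  (3) Degemination: [besswavu] → [beswavu]
  (4) Final Obstruent Devoicing: no change — [beswavu]
/oruswib/:
  (1) t-Assibilation: no change — [oruswib]
  (2) Syncope: [oruswib] → [orswb]
  (3) Degemination: no change — [orswb]
  (4) Final Obstruent Devoicing: [orswb] → [orswp]
/oyelihuv/:
  (1) t-Assibilation: no change — [oyelihuv]
  (2) Syncope: [oyelihuv] → [oyelhv]
  (3) Degemination: no change — [oyelhv]
  (4) Final Obstruent Devoicing: [oyelhv] → [oyelhf]

[beswavu], [orswp], [oyelhf]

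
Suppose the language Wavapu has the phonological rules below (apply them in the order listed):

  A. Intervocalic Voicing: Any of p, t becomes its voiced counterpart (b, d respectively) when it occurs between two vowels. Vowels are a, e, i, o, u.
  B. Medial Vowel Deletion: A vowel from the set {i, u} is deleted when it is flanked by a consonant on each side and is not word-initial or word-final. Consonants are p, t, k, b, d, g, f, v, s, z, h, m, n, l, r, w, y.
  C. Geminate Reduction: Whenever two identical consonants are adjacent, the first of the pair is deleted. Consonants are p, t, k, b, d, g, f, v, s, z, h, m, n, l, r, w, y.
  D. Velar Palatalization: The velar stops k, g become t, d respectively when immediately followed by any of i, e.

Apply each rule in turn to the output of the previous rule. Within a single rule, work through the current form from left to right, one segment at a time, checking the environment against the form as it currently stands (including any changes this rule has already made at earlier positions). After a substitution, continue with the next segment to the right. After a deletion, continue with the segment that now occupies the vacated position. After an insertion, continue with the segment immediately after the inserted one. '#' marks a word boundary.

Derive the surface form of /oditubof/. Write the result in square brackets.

A Intervocalic Voicing: [oditubof] → [odidubof]
B Medial Vowel Deletion: [odidubof] → [oddbof]
C Geminate Reduction: [oddbof] → [odbof]
D Velar Palatalization: no change — [odbof]

[odbof]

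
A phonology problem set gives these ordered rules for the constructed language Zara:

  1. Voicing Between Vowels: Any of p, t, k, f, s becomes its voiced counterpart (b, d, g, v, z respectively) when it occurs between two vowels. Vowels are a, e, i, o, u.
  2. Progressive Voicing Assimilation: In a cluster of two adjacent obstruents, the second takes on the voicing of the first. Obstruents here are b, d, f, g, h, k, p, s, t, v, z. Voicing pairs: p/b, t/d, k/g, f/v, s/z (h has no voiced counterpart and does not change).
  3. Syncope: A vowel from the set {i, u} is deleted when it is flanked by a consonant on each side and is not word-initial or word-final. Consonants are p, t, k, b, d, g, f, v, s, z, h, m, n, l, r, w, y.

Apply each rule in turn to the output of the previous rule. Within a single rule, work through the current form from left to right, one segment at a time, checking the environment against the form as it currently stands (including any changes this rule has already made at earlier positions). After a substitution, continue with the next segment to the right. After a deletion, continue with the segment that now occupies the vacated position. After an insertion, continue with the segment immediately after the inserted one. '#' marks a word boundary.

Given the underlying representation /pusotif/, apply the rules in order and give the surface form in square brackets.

[pzodf]

1 Voicing Between Vowels: [pusotif] → [puzodif]
2 Progressive Voicing Assimilation: no change — [puzodif]
3 Syncope: [puzodif] → [pzodf]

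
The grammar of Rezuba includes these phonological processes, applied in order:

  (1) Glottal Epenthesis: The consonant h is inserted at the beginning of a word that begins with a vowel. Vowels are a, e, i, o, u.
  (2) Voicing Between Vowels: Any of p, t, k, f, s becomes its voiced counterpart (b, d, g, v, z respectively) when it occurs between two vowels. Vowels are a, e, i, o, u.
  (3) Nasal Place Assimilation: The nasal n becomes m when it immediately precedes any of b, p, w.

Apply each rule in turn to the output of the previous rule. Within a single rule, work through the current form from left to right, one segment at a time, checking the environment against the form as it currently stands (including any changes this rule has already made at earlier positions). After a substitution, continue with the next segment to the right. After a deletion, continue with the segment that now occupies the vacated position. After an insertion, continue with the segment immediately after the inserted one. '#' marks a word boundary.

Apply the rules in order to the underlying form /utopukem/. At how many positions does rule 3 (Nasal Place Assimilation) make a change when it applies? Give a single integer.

(1) Glottal Epenthesis: [utopukem] → [hutopukem]
(2) Voicing Between Vowels: [hutopukem] → [hudobugem]
(3) Nasal Place Assimilation: no change — [hudobugem]
Rule 3 changed 0 position(s).

0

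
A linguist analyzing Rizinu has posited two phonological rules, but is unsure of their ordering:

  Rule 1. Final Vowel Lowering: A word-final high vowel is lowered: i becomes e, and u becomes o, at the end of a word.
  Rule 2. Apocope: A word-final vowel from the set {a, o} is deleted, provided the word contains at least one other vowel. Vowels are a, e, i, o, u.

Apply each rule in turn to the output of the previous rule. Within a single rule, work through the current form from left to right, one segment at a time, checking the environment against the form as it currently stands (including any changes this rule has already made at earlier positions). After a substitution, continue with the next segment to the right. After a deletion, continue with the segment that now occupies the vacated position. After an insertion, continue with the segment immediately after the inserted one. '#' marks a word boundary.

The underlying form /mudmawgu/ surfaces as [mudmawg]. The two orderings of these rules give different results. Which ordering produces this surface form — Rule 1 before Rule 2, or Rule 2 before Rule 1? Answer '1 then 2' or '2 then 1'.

1 then 2

Order 1 then 2:
  1 Final Vowel Lowering: [mudmawgu] → [mudmawgo]
  2 Apocope: [mudmawgo] → [mudmawg]
  result: [mudmawg]
Order 2 then 1:
  2 Apocope: no change — [mudmawgu]
  1 Final Vowel Lowering: [mudmawgu] → [mudmawgo]
  result: [mudmawgo]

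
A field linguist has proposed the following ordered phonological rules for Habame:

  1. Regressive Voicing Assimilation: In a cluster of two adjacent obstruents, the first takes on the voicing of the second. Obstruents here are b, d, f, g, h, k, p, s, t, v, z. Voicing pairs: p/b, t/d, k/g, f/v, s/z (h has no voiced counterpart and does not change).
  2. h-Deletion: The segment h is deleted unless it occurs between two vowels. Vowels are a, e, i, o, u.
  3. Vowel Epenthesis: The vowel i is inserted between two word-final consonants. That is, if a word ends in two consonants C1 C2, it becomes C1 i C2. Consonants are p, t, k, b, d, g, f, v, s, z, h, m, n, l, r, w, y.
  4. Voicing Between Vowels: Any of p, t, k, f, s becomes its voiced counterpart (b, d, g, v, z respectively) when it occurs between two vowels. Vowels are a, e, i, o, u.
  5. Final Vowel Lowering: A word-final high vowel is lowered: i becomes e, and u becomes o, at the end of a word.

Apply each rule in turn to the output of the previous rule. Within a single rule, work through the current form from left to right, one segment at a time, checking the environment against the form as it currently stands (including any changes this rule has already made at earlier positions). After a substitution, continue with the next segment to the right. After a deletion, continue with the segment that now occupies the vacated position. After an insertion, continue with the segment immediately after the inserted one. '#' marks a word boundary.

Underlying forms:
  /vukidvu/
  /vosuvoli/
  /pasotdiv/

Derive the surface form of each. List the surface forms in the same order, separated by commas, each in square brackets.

[vugidvo], [vozuvole], [pazoddiv]

/vukidvu/:
  1 Regressive Voicing Assimilation: no change — [vukidvu]
  2 h-Deletion: no change — [vukidvu]
  3 Vowel Epenthesis: no change — [vukidvu]
  4 Voicing Between Vowels: [vukidvu] → [vugidvu]
  5 Final Vowel Lowering: [vugidvu] → [vugidvo]
/vosuvoli/:
  1 Regressive Voicing Assimilation: no change — [vosuvoli]
  2 h-Deletion: no change — [vosuvoli]
  3 Vowel Epenthesis: no change — [vosuvoli]
  4 Voicing Between Vowels: [vosuvoli] → [vozuvoli]
  5 Final Vowel Lowering: [vozuvoli] → [vozuvole]
/pasotdiv/:
  1 Regressive Voicing Assimilation: [pasotdiv] → [pasoddiv]
  2 h-Deletion: no change — [pasoddiv]
  3 Vowel Epenthesis: no change — [pasoddiv]
  4 Voicing Between Vowels: [pasoddiv] → [pazoddiv]
  5 Final Vowel Lowering: no change — [pazoddiv]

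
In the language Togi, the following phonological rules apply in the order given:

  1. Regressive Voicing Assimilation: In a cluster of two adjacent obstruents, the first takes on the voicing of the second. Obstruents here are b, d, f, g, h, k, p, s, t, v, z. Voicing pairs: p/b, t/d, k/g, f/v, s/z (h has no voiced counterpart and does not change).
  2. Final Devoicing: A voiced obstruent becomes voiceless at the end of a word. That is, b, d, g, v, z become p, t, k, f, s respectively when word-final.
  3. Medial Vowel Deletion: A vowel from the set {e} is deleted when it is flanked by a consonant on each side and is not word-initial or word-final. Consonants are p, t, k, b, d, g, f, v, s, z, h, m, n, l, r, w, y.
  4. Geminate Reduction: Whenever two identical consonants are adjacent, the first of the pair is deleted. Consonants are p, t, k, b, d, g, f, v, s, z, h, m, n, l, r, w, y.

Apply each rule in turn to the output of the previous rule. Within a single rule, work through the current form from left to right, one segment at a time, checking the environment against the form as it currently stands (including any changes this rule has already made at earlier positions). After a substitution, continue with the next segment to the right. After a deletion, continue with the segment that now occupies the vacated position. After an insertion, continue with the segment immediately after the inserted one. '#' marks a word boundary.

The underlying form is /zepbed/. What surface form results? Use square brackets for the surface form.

[zbt]

1 Regressive Voicing Assimilation: [zepbed] → [zebbed]
2 Final Devoicing: [zebbed] → [zebbet]
3 Medial Vowel Deletion: [zebbet] → [zbbt]
4 Geminate Reduction: [zbbt] → [zbt]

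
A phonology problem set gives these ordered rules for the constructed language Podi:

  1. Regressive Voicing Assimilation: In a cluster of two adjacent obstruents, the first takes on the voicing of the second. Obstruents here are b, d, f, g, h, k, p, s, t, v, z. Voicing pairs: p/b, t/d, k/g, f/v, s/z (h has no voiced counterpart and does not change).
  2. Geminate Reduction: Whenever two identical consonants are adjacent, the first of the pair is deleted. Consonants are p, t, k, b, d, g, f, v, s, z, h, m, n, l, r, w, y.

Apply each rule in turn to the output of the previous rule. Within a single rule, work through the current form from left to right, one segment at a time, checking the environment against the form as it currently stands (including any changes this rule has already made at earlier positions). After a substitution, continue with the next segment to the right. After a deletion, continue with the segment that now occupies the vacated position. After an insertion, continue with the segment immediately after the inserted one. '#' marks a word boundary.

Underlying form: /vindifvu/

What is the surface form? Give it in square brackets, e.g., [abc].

1 Regressive Voicing Assimilation: [vindifvu] → [vindivvu]
2 Geminate Reduction: [vindivvu] → [vindivu]

[vindivu]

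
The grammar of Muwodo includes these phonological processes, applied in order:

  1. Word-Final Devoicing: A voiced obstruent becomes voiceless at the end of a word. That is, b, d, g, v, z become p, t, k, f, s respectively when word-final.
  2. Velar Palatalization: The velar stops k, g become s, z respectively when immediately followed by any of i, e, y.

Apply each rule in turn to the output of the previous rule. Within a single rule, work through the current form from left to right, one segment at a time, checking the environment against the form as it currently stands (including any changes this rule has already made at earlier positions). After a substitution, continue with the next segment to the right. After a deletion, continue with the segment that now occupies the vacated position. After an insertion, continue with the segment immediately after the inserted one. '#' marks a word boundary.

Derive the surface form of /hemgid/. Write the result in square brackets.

1 Word-Final Devoicing: [hemgid] → [hemgit]
2 Velar Palatalization: [hemgit] → [hemzit]

[hemzit]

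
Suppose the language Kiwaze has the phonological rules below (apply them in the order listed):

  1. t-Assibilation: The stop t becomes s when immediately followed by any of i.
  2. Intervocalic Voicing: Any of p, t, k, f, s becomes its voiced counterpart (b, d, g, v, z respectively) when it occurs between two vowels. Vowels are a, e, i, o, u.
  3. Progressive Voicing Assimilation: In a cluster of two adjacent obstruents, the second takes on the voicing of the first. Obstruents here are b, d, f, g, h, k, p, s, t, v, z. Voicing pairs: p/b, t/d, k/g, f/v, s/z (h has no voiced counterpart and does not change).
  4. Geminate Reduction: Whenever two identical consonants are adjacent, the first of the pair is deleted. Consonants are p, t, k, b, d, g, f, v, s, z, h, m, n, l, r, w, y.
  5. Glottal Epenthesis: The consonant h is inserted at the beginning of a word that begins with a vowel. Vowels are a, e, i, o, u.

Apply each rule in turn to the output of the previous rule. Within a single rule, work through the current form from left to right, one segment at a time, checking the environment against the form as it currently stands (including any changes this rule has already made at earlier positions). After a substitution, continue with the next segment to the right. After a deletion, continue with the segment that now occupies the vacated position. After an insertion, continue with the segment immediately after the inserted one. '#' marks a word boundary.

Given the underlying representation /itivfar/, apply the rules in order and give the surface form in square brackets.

1 t-Assibilation: [itivfar] → [isivfar]
2 Intervocalic Voicing: [isivfar] → [izivfar]
3 Progressive Voicing Assimilation: [izivfar] → [izivvar]
4 Geminate Reduction: [izivvar] → [izivar]
5 Glottal Epenthesis: [izivar] → [hizivar]

[hizivar]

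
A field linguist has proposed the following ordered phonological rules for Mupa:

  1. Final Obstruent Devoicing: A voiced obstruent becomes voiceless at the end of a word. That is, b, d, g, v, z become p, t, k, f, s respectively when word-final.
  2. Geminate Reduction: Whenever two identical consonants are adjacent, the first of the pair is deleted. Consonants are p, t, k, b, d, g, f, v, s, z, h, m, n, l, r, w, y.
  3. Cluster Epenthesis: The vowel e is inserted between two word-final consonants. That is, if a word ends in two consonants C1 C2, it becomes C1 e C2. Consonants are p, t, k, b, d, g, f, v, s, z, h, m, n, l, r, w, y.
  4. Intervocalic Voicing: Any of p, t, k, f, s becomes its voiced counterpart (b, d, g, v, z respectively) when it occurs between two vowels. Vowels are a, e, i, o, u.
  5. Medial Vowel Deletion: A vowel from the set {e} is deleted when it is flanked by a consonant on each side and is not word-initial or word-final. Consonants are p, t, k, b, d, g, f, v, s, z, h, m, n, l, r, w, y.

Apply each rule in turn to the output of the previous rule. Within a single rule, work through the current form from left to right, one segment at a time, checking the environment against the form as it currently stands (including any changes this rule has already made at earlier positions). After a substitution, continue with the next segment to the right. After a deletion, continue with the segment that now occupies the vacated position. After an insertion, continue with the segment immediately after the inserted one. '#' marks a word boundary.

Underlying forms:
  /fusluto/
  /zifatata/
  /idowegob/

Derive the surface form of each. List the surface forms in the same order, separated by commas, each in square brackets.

[fusludo], [zivadada], [idowgop]

/fusluto/:
  1 Final Obstruent Devoicing: no change — [fusluto]
  2 Geminate Reduction: no change — [fusluto]
  3 Cluster Epenthesis: no change — [fusluto]
  4 Intervocalic Voicing: [fusluto] → [fusludo]
  5 Medial Vowel Deletion: no change — [fusludo]
/zifatata/:
  1 Final Obstruent Devoicing: no change — [zifatata]
  2 Geminate Reduction: no change — [zifatata]
  3 Cluster Epenthesis: no change — [zifatata]
  4 Intervocalic Voicing: [zifatata] → [zivadada]
  5 Medial Vowel Deletion: no change — [zivadada]
/idowegob/:
  1 Final Obstruent Devoicing: [idowegob] → [idowegop]
  2 Geminate Reduction: no change — [idowegop]
  3 Cluster Epenthesis: no change — [idowegop]
  4 Intervocalic Voicing: no change — [idowegop]
  5 Medial Vowel Deletion: [idowegop] → [idowgop]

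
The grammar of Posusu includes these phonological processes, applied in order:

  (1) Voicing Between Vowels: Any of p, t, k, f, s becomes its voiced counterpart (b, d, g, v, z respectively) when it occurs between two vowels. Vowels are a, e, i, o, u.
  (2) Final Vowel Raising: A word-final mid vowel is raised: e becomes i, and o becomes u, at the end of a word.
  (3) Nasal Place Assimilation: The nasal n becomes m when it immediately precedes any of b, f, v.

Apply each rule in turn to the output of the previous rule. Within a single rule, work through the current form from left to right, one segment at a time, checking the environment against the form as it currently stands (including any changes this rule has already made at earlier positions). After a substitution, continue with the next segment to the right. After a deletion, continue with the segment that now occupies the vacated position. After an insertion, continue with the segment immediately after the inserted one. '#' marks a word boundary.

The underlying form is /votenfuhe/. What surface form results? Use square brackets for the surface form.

(1) Voicing Between Vowels: [votenfuhe] → [vodenfuhe]
(2) Final Vowel Raising: [vodenfuhe] → [vodenfuhi]
(3) Nasal Place Assimilation: [vodenfuhi] → [vodemfuhi]

[vodemfuhi]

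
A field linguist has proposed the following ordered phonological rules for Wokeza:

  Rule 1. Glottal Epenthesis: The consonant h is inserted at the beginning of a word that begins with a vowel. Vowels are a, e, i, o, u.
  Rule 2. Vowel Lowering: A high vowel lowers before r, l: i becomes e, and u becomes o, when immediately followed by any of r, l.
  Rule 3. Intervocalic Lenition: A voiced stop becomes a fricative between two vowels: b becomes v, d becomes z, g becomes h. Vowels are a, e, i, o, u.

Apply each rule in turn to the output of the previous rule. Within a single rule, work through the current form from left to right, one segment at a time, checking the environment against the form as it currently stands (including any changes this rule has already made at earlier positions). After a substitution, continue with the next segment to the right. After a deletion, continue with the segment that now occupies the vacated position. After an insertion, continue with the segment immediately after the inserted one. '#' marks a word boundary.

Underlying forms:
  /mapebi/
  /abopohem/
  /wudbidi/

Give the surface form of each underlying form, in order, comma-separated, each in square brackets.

/mapebi/:
  Rule 1 Glottal Epenthesis: no change — [mapebi]
  Rule 2 Vowel Lowering: no change — [mapebi]
  Rule 3 Intervocalic Lenition: [mapebi] → [mapevi]
/abopohem/:
  Rule 1 Glottal Epenthesis: [abopohem] → [habopohem]
  Rule 2 Vowel Lowering: no change — [habopohem]
  Rule 3 Intervocalic Lenition: [habopohem] → [havopohem]
/wudbidi/:
  Rule 1 Glottal Epenthesis: no change — [wudbidi]
  Rule 2 Vowel Lowering: no change — [wudbidi]
  Rule 3 Intervocalic Lenition: [wudbidi] → [wudbizi]

[mapevi], [havopohem], [wudbizi]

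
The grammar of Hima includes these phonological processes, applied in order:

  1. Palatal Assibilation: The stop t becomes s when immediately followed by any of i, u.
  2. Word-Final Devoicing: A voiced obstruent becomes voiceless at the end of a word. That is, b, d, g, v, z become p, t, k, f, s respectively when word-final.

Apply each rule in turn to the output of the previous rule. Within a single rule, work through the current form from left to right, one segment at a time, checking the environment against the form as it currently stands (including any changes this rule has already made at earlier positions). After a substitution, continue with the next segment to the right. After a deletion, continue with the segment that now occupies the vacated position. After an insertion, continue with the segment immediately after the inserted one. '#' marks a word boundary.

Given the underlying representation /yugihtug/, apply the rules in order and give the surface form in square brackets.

1 Palatal Assibilation: [yugihtug] → [yugihsug]
2 Word-Final Devoicing: [yugihsug] → [yugihsuk]

[yugihsuk]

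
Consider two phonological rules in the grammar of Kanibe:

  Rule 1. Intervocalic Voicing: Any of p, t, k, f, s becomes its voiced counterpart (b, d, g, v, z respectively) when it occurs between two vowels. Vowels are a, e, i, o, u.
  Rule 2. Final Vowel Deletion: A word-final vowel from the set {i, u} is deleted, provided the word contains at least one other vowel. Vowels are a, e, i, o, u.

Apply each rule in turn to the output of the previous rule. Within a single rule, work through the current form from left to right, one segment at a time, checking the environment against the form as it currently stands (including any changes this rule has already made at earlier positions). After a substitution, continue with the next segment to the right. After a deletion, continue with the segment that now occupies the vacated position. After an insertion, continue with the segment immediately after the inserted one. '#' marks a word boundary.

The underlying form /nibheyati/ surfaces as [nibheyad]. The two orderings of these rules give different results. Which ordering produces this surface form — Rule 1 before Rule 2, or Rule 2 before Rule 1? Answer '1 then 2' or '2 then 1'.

1 then 2

Order 1 then 2:
  1 Intervocalic Voicing: [nibheyati] → [nibheyadi]
  2 Final Vowel Deletion: [nibheyadi] → [nibheyad]
  result: [nibheyad]
Order 2 then 1:
  2 Final Vowel Deletion: [nibheyati] → [nibheyat]
  1 Intervocalic Voicing: no change — [nibheyat]
  result: [nibheyat]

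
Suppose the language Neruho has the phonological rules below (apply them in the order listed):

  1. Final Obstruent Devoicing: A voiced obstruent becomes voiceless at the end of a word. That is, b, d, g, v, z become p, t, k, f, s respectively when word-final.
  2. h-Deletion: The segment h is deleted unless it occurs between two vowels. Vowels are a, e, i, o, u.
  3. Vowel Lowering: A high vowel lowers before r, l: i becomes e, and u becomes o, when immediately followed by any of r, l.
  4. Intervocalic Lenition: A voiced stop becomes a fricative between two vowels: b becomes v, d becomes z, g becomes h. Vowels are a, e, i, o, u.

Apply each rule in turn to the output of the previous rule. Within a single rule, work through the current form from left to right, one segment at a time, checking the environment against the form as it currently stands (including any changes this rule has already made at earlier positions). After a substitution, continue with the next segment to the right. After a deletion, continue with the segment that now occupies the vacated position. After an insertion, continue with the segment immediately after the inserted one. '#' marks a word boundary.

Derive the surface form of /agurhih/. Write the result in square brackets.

1 Final Obstruent Devoicing: no change — [agurhih]
2 h-Deletion: [agurhih] → [aguri]
3 Vowel Lowering: [aguri] → [agori]
4 Intervocalic Lenition: [agori] → [ahori]

[ahori]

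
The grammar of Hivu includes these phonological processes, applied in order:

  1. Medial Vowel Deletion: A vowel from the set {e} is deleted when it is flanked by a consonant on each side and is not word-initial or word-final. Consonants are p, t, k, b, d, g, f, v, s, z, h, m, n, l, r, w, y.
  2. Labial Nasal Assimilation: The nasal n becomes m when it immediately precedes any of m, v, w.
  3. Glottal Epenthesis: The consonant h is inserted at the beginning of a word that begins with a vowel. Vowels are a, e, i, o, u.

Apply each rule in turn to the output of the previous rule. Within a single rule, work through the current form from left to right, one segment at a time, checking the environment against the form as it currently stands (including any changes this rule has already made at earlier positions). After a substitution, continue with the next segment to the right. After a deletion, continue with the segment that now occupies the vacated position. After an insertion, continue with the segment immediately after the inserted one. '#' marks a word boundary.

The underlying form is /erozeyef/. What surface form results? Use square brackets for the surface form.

1 Medial Vowel Deletion: [erozeyef] → [erozyf]
2 Labial Nasal Assimilation: no change — [erozyf]
3 Glottal Epenthesis: [erozyf] → [herozyf]

[herozyf]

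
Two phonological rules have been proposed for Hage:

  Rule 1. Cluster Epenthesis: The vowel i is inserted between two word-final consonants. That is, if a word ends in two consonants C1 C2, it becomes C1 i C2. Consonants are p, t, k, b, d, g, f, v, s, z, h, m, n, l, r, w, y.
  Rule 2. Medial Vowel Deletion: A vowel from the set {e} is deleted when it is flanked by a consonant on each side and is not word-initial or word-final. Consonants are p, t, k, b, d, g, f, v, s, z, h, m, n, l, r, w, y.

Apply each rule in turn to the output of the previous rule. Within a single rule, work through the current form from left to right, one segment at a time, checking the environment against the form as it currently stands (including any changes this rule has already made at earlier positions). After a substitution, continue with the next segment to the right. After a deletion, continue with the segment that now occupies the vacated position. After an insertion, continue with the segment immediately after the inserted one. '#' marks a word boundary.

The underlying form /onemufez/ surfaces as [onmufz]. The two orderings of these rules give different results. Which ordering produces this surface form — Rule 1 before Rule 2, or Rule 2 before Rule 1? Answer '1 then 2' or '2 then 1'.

1 then 2

Order 1 then 2:
  1 Cluster Epenthesis: no change — [onemufez]
  2 Medial Vowel Deletion: [onemufez] → [onmufz]
  result: [onmufz]
Order 2 then 1:
  2 Medial Vowel Deletion: [onemufez] → [onmufz]
  1 Cluster Epenthesis: [onmufz] → [onmufiz]
  result: [onmufiz]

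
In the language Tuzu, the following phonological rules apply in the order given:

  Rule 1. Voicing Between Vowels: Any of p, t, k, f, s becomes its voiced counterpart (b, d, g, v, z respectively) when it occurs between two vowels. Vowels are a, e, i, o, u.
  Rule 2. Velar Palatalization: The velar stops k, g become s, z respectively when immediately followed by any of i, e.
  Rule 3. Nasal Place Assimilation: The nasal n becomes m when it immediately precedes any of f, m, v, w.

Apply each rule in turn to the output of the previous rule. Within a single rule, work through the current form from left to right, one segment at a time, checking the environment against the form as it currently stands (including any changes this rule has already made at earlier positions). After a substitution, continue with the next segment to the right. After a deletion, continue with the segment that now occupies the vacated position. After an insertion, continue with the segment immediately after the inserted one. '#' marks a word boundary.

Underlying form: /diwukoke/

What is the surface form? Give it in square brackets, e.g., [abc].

[diwugoze]

Rule 1 Voicing Between Vowels: [diwukoke] → [diwugoge]
Rule 2 Velar Palatalization: [diwugoge] → [diwugoze]
Rule 3 Nasal Place Assimilation: no change — [diwugoze]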